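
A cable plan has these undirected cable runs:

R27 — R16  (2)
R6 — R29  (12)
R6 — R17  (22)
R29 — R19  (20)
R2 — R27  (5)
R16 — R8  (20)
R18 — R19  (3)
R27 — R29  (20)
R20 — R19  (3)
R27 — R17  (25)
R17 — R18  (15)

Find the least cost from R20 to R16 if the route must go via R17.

48

Best R20 to R17: R20 → R19 → R18 → R17 costing 21
Shortest R17→R16: R17 → R27 → R16 = 27
Total via R17: 21 + 27 = 48.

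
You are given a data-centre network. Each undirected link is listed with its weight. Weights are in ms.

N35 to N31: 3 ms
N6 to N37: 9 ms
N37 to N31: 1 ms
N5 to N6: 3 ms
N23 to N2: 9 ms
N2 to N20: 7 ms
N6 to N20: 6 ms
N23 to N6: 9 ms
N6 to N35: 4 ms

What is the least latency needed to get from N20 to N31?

13 ms

Enumerating some paths:
N20 → N2 → N23 → N6 → N35 → N31: 7+9+9+4+3 = 32
N20 → N6 → N35 → N31: 6+4+3 = 13
N20 → N6 → N37 → N31: 6+9+1 = 16
Cheapest is N20 → N6 → N35 → N31 at 13 ms.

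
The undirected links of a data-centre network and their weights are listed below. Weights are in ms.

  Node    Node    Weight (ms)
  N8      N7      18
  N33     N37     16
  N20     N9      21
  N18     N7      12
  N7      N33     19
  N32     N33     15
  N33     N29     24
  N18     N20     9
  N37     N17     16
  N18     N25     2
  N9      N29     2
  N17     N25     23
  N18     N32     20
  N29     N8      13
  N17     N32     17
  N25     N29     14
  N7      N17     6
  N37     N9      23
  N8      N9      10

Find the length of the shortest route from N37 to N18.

Compare a few routes:
N37–N9–N29–N25–N18: 23+2+14+2 = 41
N37–N17–N25–N18: 16+23+2 = 41
N37–N17–N7–N18: 16+6+12 = 34
Cheapest is N37–N17–N7–N18 at 34 ms.

34 ms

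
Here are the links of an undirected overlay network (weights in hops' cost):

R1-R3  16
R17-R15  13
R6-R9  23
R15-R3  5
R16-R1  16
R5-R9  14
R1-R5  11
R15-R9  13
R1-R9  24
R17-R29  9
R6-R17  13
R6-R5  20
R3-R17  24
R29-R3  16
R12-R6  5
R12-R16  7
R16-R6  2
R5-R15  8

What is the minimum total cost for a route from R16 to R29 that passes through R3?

Best R16 to R3: R16–R1–R3 costing 32
Best R3 to R29: R3–R29 costing 16
Total via R3: 32 + 16 = 48 hops' cost.

48 hops' cost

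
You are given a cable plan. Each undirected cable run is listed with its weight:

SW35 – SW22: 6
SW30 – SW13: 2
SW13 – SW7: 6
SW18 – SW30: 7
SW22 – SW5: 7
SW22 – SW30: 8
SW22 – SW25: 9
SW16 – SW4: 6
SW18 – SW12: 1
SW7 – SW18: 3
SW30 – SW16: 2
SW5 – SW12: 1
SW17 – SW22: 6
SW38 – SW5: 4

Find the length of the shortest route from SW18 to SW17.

Candidate routes:
SW18 - SW12 - SW5 - SW22 - SW17: 1+1+7+6 = 15
SW18 - SW30 - SW22 - SW17: 7+8+6 = 21
SW18 - SW7 - SW13 - SW30 - SW22 - SW17: 3+6+2+8+6 = 25
Cheapest is SW18 - SW12 - SW5 - SW22 - SW17 at 15.

15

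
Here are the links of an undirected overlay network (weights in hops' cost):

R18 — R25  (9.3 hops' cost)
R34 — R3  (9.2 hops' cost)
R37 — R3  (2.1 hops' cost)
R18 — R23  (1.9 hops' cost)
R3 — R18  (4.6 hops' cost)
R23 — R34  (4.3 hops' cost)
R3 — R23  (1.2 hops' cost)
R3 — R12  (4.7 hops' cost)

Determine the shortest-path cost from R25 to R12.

Enumerating some paths:
R25 → R18 → R23 → R34 → R3 → R12: 9.3+1.9+4.3+9.2+4.7 = 29.4
R25 → R18 → R23 → R3 → R12: 9.3+1.9+1.2+4.7 = 17.1
R25 → R18 → R3 → R12: 9.3+4.6+4.7 = 18.6
The minimum is 17.1 hops' cost via R25 → R18 → R23 → R3 → R12.

17.1 hops' cost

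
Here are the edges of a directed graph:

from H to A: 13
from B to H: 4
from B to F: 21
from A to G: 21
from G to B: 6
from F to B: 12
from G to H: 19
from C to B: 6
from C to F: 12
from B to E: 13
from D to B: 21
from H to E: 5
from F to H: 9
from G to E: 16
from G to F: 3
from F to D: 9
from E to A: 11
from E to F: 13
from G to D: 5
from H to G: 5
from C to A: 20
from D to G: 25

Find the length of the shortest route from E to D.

22

Candidate routes:
E → A → G → D: 11+21+5 = 37
E → F → H → G → D: 13+9+5+5 = 32
E → F → D: 13+9 = 22
The minimum is 22 via E → F → D.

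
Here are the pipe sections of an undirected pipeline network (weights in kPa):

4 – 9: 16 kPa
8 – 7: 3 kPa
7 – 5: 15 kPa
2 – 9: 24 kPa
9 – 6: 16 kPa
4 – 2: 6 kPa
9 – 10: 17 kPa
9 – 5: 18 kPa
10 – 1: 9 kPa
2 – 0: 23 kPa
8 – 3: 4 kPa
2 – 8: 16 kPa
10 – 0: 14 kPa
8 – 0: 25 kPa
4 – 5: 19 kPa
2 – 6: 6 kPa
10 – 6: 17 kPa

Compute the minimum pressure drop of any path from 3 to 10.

Shortest distances from 3:
3: 0
8: 4  (via 3)
7: 7  (via 8)
2: 20  (via 8)
5: 22  (via 7)
4: 26  (via 2)
6: 26  (via 2)
0: 29  (via 8)
9: 40  (via 5)
10: 43  (via 6)
Shortest route: 3 → 8 → 2 → 6 → 10 = 43 kPa.

43 kPa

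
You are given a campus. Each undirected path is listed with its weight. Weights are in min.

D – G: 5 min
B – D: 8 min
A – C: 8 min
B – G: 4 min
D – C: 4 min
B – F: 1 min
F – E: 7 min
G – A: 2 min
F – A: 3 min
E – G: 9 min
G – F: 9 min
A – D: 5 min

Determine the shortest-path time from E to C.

18 min

Running Dijkstra from E:
E: 0
F: 7  (via E)
B: 8  (via F)
G: 9  (via E)
A: 10  (via F)
D: 14  (via G)
C: 18  (via A)
Shortest route: E–F–A–C = 18 min.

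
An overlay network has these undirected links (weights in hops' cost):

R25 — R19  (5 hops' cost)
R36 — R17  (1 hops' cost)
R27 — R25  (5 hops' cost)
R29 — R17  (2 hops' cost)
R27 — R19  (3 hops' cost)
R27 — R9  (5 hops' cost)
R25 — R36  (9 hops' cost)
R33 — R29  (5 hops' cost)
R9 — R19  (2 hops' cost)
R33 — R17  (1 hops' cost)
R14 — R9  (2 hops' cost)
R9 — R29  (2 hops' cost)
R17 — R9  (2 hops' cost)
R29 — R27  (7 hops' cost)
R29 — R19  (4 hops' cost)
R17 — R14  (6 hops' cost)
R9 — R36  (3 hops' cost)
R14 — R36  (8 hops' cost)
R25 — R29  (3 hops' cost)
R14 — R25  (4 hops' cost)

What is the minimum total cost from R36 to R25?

6 hops' cost

Shortest distances from R36:
R36: 0
R17: 1  (via R36)
R33: 2  (via R17)
R9: 3  (via R36)
R29: 3  (via R17)
R14: 5  (via R9)
R19: 5  (via R9)
R25: 6  (via R29)
Shortest route: R36 → R17 → R29 → R25 = 6 hops' cost.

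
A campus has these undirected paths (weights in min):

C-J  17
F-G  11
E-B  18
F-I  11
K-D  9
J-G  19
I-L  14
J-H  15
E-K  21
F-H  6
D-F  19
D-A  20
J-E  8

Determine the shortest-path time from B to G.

45 min

Running Dijkstra from B:
B: 0
E: 18  (via B)
J: 26  (via E)
K: 39  (via E)
H: 41  (via J)
C: 43  (via J)
G: 45  (via J)
Shortest route: B → E → J → G = 45 min.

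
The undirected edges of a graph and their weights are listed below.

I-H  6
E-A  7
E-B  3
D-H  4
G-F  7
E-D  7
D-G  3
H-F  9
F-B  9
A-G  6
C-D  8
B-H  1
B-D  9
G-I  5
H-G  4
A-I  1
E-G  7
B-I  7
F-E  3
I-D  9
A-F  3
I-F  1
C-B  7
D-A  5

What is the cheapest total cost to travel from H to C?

Candidate routes:
H–D–C: 4+8 = 12
H–G–D–C: 4+3+8 = 15
H–B–C: 1+7 = 8
The minimum is 8 via H–B–C.

8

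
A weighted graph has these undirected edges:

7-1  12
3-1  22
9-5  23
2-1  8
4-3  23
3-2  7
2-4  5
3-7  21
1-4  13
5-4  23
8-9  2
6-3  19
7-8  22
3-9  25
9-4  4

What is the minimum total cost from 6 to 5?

54

Shortest distances from 6:
6: 0
3: 19  (via 6)
2: 26  (via 3)
4: 31  (via 2)
1: 34  (via 2)
9: 35  (via 4)
8: 37  (via 9)
7: 40  (via 3)
5: 54  (via 4)
Shortest route: 6 → 3 → 2 → 4 → 5 = 54.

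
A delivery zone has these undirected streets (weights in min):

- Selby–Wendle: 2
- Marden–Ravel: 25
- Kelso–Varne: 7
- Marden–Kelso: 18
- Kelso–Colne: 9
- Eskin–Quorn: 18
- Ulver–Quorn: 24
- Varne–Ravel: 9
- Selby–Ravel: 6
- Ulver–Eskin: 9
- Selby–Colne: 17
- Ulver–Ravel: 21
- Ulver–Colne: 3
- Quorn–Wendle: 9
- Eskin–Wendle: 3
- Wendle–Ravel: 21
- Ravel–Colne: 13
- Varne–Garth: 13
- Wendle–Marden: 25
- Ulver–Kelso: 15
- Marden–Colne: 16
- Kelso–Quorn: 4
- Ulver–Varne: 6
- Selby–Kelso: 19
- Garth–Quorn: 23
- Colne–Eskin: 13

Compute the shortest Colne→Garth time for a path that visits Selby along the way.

Shortest Colne→Selby: Colne–Selby = 17
Best Selby to Garth: Selby–Ravel–Varne–Garth costing 28
Total via Selby: 17 + 28 = 45 min.

45 min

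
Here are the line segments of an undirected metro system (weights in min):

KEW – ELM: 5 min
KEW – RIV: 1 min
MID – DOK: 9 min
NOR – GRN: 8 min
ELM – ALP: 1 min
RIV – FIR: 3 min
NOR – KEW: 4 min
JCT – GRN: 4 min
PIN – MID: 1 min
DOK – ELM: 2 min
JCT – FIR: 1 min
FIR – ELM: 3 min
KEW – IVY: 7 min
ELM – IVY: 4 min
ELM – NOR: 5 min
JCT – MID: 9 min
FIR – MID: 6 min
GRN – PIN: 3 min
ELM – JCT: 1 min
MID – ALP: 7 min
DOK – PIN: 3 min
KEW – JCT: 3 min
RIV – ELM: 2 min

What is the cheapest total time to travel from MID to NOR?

Running Dijkstra from MID:
MID: 0
PIN: 1  (via MID)
DOK: 4  (via PIN)
GRN: 4  (via PIN)
ELM: 6  (via DOK)
FIR: 6  (via MID)
JCT: 7  (via ELM)
ALP: 7  (via MID)
RIV: 8  (via ELM)
KEW: 9  (via RIV)
IVY: 10  (via ELM)
NOR: 11  (via ELM)
Shortest route: MID–PIN–DOK–ELM–NOR = 11 min.

11 min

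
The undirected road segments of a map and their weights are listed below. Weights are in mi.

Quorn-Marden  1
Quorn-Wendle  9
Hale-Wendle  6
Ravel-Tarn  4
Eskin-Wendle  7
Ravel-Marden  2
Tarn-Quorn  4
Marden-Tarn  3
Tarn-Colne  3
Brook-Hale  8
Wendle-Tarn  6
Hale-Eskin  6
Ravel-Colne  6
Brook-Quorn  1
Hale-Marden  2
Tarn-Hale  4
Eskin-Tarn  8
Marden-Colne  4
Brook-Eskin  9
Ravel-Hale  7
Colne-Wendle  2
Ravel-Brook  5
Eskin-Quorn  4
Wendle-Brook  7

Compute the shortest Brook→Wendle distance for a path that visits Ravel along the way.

Best Brook to Ravel: Brook–Quorn–Marden–Ravel costing 4
Best Ravel to Wendle: Ravel–Colne–Wendle costing 8
Total via Ravel: 4 + 8 = 12 mi.

12 mi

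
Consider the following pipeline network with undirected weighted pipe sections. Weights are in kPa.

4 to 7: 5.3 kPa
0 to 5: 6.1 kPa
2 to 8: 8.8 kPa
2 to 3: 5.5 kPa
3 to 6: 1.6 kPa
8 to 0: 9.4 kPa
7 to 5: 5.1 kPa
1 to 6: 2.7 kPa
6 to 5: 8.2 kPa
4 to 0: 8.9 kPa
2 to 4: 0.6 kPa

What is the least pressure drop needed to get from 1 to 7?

15.7 kPa

Candidate routes:
1–6–3–2–4–0–5–7: 2.7+1.6+5.5+0.6+8.9+6.1+5.1 = 30.5
1–6–5–0–4–7: 2.7+8.2+6.1+8.9+5.3 = 31.2
1–6–5–7: 2.7+8.2+5.1 = 16
1–6–3–2–4–7: 2.7+1.6+5.5+0.6+5.3 = 15.7
The minimum is 15.7 kPa via 1–6–3–2–4–7.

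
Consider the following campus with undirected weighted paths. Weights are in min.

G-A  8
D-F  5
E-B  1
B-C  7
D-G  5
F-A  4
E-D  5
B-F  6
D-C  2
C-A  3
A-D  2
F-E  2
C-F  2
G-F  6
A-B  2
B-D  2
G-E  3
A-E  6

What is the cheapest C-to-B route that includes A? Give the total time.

Best C to A: C–A costing 3
Shortest A→B: A–B = 2
Total via A: 3 + 2 = 5 min.

5 min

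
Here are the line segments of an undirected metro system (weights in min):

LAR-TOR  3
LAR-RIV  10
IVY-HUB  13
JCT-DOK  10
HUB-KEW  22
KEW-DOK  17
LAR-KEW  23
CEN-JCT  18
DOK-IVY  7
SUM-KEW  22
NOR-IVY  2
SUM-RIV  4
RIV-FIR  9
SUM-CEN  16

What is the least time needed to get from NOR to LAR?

49 min

Shortest distances from NOR:
NOR: 0
IVY: 2  (via NOR)
DOK: 9  (via IVY)
HUB: 15  (via IVY)
JCT: 19  (via DOK)
KEW: 26  (via DOK)
CEN: 37  (via JCT)
SUM: 48  (via KEW)
LAR: 49  (via KEW)
Shortest route: NOR → IVY → DOK → KEW → LAR = 49 min.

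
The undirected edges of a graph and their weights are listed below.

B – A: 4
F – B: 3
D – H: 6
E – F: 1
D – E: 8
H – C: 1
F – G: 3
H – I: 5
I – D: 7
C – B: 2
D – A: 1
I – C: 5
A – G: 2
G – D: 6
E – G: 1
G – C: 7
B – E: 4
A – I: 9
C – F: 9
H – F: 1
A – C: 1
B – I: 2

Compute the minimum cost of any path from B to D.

4

Shortest distances from B:
B: 0
C: 2  (via B)
I: 2  (via B)
A: 3  (via C)
F: 3  (via B)
H: 3  (via C)
D: 4  (via A)
Shortest route: B–C–A–D = 4.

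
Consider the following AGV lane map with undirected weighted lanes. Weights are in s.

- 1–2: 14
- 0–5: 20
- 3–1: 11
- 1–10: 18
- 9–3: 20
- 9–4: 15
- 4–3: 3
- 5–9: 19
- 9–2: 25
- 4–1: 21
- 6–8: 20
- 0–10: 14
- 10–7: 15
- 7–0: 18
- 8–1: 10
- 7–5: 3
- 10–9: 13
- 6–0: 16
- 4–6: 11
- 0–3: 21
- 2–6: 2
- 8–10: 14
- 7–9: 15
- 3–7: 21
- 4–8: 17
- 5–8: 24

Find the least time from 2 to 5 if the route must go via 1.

Best 2 to 1: 2–1 costing 14
Shortest 1→5: 1–8–5 = 34
Total via 1: 14 + 34 = 48 s.

48 s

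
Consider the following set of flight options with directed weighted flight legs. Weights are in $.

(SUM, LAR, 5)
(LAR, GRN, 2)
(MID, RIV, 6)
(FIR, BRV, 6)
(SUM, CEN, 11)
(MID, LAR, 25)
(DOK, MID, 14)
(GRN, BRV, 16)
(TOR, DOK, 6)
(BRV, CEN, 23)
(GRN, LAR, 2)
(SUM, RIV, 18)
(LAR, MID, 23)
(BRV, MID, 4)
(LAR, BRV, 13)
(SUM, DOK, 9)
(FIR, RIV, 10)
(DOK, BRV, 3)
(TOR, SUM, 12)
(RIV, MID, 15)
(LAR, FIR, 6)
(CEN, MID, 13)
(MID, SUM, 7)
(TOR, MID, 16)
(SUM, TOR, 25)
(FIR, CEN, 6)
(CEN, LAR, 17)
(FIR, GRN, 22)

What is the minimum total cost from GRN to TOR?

Candidate routes:
GRN - LAR - FIR - BRV - MID - SUM - TOR: 2+6+6+4+7+25 = 50
GRN - LAR - BRV - MID - SUM - TOR: 2+13+4+7+25 = 51
The minimum is $50 via GRN - LAR - FIR - BRV - MID - SUM - TOR.

$50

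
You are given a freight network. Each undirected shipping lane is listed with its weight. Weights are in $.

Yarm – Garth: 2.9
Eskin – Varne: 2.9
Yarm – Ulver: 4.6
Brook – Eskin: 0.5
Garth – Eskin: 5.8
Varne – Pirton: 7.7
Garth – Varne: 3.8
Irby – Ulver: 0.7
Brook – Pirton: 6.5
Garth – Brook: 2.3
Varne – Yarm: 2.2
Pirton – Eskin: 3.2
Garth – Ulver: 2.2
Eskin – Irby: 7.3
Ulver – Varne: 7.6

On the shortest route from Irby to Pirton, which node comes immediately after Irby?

Ulver

Enumerating some paths:
Irby - Eskin - Pirton: 7.3+3.2 = 10.5
Irby - Ulver - Garth - Brook - Eskin - Pirton: 0.7+2.2+2.3+0.5+3.2 = 8.9
The minimum is $8.9 via Irby - Ulver - Garth - Brook - Eskin - Pirton.
So from Irby the first move is to Ulver.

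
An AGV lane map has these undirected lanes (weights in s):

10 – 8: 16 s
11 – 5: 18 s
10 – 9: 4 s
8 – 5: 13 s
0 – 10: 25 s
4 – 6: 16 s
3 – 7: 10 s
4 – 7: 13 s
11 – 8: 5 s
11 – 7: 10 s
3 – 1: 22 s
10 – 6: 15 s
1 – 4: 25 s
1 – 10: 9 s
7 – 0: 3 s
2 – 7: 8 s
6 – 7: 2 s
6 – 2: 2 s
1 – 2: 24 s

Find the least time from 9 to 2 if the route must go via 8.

Best 9 to 8: 9–10–8 costing 20
Shortest 8→2: 8–11–7–6–2 = 19
Total via 8: 20 + 19 = 39 s.

39 s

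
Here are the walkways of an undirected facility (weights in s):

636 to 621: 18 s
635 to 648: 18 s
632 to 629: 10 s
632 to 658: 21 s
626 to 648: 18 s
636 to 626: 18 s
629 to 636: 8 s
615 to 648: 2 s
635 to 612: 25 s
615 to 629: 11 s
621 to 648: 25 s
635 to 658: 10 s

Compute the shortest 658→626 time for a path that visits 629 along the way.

57 s

Best 658 to 629: 658 → 632 → 629 costing 31
Best 629 to 626: 629 → 636 → 626 costing 26
Total via 629: 31 + 26 = 57 s.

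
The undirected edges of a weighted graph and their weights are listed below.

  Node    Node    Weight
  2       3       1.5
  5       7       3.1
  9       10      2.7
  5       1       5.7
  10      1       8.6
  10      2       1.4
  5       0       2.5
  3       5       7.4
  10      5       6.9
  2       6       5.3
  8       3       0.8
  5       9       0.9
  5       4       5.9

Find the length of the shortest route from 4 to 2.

Shortest distances from 4:
4: 0
5: 5.9  (via 4)
9: 6.8  (via 5)
0: 8.4  (via 5)
7: 9  (via 5)
10: 9.5  (via 9)
2: 10.9  (via 10)
Shortest route: 4–5–9–10–2 = 10.9.

10.9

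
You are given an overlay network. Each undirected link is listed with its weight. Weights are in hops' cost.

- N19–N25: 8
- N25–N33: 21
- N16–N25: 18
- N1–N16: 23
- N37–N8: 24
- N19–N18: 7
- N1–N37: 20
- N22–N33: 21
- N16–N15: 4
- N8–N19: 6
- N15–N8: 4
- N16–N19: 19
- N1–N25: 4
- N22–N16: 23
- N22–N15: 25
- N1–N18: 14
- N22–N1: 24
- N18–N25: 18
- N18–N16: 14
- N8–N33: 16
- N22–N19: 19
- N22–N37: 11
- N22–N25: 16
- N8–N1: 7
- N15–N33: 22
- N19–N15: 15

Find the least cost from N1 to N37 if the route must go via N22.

Shortest N1→N22: N1 → N25 → N22 = 20
Shortest N22→N37: N22 → N37 = 11
Total via N22: 20 + 11 = 31 hops' cost.

31 hops' cost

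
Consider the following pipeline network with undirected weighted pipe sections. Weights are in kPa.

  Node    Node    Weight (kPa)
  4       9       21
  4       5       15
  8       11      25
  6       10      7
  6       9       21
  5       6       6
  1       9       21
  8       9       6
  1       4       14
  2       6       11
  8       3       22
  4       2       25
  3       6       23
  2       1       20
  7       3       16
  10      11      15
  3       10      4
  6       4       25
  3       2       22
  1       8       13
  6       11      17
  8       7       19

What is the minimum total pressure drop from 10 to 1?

38 kPa

Compare a few routes:
10–3–8–1: 4+22+13 = 39
10–6–2–1: 7+11+20 = 38
Cheapest is 10–6–2–1 at 38 kPa.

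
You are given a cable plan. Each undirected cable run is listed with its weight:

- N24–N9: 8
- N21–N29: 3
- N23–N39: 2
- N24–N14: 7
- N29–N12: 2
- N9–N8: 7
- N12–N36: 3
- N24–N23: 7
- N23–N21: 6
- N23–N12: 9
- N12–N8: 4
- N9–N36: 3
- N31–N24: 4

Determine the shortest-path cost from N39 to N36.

Compare a few routes:
N39 → N23 → N12 → N36: 2+9+3 = 14
N39 → N23 → N24 → N9 → N36: 2+7+8+3 = 20
N39 → N23 → N21 → N29 → N12 → N36: 2+6+3+2+3 = 16
The minimum is 14 via N39 → N23 → N12 → N36.

14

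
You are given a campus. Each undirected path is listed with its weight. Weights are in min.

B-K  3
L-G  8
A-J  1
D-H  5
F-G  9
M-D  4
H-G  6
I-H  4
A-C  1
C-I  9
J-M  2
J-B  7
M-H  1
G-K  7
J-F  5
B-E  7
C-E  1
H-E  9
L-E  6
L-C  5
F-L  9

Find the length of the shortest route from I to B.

Settle nodes by increasing distance from I:
I: 0
H: 4  (via I)
M: 5  (via H)
J: 7  (via M)
A: 8  (via J)
C: 9  (via I)
D: 9  (via H)
E: 10  (via C)
G: 10  (via H)
F: 12  (via J)
B: 14  (via J)
Shortest route: I–H–M–J–B = 14 min.

14 min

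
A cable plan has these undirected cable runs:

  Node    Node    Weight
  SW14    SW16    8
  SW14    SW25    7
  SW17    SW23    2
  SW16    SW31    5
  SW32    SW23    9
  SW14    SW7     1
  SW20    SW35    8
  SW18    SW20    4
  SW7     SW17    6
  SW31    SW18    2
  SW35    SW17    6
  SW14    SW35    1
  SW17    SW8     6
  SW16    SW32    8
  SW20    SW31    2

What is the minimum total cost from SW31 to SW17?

16

Enumerating some paths:
SW31 → SW18 → SW20 → SW35 → SW17: 2+4+8+6 = 20
SW31 → SW20 → SW35 → SW17: 2+8+6 = 16
SW31 → SW20 → SW35 → SW14 → SW7 → SW17: 2+8+1+1+6 = 18
Cheapest is SW31 → SW20 → SW35 → SW17 at 16.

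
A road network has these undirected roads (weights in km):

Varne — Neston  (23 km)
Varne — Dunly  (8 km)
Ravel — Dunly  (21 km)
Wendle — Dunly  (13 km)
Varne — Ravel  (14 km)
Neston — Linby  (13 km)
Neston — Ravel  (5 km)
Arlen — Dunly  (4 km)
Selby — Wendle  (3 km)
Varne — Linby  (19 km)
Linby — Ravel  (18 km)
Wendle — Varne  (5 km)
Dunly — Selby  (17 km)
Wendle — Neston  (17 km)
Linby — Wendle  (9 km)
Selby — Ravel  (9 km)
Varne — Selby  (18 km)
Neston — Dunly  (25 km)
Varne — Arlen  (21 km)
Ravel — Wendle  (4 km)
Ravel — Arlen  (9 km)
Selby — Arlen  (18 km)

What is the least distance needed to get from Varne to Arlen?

Candidate routes:
Varne → Wendle → Ravel → Arlen: 5+4+9 = 18
Varne → Dunly → Arlen: 8+4 = 12
Varne → Arlen: 21 = 21
The minimum is 12 km via Varne → Dunly → Arlen.

12 km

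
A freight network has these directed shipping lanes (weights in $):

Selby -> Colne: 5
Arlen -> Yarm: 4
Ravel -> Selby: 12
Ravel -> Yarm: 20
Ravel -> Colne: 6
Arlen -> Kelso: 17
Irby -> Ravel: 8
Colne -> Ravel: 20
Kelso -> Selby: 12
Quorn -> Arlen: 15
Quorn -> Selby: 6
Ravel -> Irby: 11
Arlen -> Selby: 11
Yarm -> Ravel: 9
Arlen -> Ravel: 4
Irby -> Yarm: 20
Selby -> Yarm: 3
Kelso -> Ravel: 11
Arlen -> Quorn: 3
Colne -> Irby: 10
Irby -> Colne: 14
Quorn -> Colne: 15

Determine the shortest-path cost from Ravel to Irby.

Shortest distances from Ravel:
Ravel: 0
Colne: 6  (via Ravel)
Irby: 11  (via Ravel)
Shortest route: Ravel–Irby = $11.

$11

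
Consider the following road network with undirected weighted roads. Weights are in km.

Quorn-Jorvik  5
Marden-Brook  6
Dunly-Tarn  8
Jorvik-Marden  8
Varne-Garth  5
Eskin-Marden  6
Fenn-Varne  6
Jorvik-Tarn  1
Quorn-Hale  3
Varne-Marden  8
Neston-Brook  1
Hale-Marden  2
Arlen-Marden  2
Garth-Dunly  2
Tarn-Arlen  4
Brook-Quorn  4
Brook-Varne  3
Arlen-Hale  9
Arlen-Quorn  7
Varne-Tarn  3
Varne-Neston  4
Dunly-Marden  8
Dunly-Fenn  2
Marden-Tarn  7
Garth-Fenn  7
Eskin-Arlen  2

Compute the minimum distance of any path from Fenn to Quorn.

Enumerating some paths:
Fenn–Varne–Tarn–Jorvik–Quorn: 6+3+1+5 = 15
Fenn–Varne–Neston–Brook–Quorn: 6+4+1+4 = 15
Fenn–Dunly–Marden–Hale–Quorn: 2+8+2+3 = 15
Fenn–Varne–Brook–Quorn: 6+3+4 = 13
The minimum is 13 km via Fenn–Varne–Brook–Quorn.

13 km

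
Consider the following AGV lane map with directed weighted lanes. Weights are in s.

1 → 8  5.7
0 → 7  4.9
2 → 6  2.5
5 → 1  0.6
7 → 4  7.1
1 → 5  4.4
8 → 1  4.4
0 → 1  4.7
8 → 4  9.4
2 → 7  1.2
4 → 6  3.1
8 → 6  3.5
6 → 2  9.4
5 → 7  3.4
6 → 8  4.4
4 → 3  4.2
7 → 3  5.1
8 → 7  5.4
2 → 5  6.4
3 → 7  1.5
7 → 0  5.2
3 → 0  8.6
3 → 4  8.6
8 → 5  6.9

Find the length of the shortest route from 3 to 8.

16.1 s

Settle nodes by increasing distance from 3:
3: 0
7: 1.5  (via 3)
0: 6.7  (via 7)
4: 8.6  (via 3)
1: 11.4  (via 0)
6: 11.7  (via 4)
5: 15.8  (via 1)
8: 16.1  (via 6)
Shortest route: 3 → 4 → 6 → 8 = 16.1 s.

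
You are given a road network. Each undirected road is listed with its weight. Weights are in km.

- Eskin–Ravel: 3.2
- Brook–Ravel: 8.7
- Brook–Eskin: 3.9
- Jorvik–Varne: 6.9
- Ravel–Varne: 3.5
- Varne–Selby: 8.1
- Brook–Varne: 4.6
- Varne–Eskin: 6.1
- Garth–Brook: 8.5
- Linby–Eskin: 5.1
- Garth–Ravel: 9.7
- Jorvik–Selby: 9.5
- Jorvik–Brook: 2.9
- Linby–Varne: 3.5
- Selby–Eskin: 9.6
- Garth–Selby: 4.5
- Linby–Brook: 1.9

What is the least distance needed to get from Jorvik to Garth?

Running Dijkstra from Jorvik:
Jorvik: 0
Brook: 2.9  (via Jorvik)
Linby: 4.8  (via Brook)
Eskin: 6.8  (via Brook)
Varne: 6.9  (via Jorvik)
Selby: 9.5  (via Jorvik)
Ravel: 10  (via Eskin)
Garth: 11.4  (via Brook)
Shortest route: Jorvik → Brook → Garth = 11.4 km.

11.4 km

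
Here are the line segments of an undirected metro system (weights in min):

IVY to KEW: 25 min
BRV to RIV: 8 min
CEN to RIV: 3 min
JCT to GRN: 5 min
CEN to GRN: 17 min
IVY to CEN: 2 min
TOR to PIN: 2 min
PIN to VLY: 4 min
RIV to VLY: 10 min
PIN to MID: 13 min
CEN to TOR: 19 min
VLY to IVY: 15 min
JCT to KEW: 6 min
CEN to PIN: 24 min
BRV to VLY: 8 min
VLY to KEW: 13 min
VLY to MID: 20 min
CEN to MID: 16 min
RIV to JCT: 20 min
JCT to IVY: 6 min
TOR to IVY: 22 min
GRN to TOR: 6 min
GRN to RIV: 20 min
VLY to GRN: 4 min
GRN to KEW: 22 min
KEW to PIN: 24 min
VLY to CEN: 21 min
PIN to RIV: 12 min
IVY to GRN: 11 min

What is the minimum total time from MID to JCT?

24 min

Settle nodes by increasing distance from MID:
MID: 0
PIN: 13  (via MID)
TOR: 15  (via PIN)
CEN: 16  (via MID)
VLY: 17  (via PIN)
IVY: 18  (via CEN)
RIV: 19  (via CEN)
GRN: 21  (via TOR)
JCT: 24  (via IVY)
Shortest route: MID → CEN → IVY → JCT = 24 min.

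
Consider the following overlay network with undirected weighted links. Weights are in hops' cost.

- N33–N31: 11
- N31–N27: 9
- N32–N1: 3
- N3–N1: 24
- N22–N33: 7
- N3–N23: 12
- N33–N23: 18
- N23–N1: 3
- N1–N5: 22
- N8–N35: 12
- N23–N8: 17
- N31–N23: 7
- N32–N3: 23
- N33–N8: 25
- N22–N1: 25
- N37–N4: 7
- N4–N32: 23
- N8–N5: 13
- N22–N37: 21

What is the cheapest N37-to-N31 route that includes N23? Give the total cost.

Best N37 to N23: N37 → N4 → N32 → N1 → N23 costing 36
Shortest N23→N31: N23 → N31 = 7
Total via N23: 36 + 7 = 43 hops' cost.

43 hops' cost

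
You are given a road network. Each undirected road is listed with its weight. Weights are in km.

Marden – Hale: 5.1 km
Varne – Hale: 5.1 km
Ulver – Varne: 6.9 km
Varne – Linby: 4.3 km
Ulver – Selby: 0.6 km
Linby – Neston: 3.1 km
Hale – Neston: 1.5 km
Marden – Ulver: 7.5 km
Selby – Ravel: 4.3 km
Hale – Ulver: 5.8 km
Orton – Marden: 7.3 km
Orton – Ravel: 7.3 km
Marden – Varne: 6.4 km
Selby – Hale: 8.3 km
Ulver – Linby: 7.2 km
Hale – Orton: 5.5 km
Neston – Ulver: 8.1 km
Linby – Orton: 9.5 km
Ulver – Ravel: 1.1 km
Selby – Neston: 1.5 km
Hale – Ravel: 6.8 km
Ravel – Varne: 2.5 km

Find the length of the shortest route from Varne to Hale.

Enumerating some paths:
Varne - Ravel - Hale: 2.5+6.8 = 9.3
Varne - Ravel - Ulver - Selby - Neston - Hale: 2.5+1.1+0.6+1.5+1.5 = 7.2
Varne - Linby - Neston - Hale: 4.3+3.1+1.5 = 8.9
Varne - Hale: 5.1 = 5.1
The minimum is 5.1 km via Varne - Hale.

5.1 km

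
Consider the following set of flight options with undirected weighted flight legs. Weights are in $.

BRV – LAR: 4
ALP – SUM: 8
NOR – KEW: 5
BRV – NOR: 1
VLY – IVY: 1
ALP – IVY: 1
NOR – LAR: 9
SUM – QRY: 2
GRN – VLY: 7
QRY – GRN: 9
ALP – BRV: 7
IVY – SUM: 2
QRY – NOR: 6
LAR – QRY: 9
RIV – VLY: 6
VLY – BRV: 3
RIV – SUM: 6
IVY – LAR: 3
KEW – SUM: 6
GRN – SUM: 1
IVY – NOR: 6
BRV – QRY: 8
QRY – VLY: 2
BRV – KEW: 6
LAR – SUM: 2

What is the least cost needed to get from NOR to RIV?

Candidate routes:
NOR → BRV → VLY → RIV: 1+3+6 = 10
NOR → BRV → VLY → IVY → SUM → RIV: 1+3+1+2+6 = 13
NOR → IVY → VLY → RIV: 6+1+6 = 13
NOR → BRV → LAR → SUM → RIV: 1+4+2+6 = 13
Cheapest is NOR → BRV → VLY → RIV at $10.

$10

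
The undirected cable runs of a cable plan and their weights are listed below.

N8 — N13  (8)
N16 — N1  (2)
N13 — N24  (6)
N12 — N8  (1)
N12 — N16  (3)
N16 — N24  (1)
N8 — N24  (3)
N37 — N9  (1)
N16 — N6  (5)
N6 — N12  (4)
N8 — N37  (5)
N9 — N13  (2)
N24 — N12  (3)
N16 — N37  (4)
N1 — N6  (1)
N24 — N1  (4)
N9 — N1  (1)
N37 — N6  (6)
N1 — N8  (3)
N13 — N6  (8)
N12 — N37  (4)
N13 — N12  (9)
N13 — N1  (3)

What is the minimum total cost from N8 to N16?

4

Compare a few routes:
N8 - N12 - N24 - N16: 1+3+1 = 5
N8 - N1 - N24 - N16: 3+4+1 = 8
N8 - N12 - N16: 1+3 = 4
N8 - N1 - N16: 3+2 = 5
Cheapest is N8 - N12 - N16 at 4.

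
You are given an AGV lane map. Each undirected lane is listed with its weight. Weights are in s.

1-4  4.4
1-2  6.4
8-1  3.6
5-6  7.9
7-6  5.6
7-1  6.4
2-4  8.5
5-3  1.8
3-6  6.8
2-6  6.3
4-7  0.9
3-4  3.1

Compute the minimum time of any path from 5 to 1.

9.3 s

Running Dijkstra from 5:
5: 0
3: 1.8  (via 5)
4: 4.9  (via 3)
7: 5.8  (via 4)
6: 7.9  (via 5)
1: 9.3  (via 4)
Shortest route: 5–3–4–1 = 9.3 s.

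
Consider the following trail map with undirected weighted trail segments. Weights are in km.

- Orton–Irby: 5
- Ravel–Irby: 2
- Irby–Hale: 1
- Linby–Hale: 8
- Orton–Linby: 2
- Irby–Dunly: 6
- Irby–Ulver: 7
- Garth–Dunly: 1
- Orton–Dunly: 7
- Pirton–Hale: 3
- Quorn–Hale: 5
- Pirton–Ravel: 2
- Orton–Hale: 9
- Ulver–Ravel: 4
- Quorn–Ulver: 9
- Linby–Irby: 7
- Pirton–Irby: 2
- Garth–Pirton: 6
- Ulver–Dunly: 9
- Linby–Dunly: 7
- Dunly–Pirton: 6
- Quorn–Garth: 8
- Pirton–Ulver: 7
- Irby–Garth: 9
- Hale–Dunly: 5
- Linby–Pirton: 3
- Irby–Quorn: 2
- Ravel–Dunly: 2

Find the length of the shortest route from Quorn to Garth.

Settle nodes by increasing distance from Quorn:
Quorn: 0
Irby: 2  (via Quorn)
Hale: 3  (via Irby)
Pirton: 4  (via Irby)
Ravel: 4  (via Irby)
Dunly: 6  (via Ravel)
Linby: 7  (via Pirton)
Garth: 7  (via Dunly)
Shortest route: Quorn → Irby → Ravel → Dunly → Garth = 7 km.

7 km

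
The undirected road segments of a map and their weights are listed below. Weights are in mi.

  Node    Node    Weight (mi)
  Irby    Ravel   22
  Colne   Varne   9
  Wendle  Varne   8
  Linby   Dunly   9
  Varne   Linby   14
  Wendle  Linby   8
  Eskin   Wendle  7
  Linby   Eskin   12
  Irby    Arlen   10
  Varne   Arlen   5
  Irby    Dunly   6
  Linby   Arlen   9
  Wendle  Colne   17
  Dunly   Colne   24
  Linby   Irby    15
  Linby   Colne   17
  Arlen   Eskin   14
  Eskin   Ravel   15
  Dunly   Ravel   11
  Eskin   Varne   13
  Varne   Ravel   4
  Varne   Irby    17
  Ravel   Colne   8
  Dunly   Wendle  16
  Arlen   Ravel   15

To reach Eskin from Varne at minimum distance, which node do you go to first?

Compare a few routes:
Varne → Ravel → Eskin: 4+15 = 19
Varne → Wendle → Eskin: 8+7 = 15
Varne → Arlen → Eskin: 5+14 = 19
Varne → Eskin: 13 = 13
The minimum is 13 mi via Varne → Eskin.
So from Varne the first move is to Eskin.

Eskin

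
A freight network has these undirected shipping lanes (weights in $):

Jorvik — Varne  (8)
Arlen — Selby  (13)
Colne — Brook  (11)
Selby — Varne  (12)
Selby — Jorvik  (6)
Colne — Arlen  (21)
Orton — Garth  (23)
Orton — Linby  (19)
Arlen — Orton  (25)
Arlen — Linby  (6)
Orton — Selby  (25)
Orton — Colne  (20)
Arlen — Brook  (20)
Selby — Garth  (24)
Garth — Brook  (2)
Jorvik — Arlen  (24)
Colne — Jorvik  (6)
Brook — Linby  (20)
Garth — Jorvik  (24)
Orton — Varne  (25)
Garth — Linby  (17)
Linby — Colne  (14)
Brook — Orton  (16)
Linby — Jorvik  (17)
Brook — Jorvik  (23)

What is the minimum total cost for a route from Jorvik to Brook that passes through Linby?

$36

Best Jorvik to Linby: Jorvik–Linby costing 17
Shortest Linby→Brook: Linby–Garth–Brook = 19
Total via Linby: 17 + 19 = $36.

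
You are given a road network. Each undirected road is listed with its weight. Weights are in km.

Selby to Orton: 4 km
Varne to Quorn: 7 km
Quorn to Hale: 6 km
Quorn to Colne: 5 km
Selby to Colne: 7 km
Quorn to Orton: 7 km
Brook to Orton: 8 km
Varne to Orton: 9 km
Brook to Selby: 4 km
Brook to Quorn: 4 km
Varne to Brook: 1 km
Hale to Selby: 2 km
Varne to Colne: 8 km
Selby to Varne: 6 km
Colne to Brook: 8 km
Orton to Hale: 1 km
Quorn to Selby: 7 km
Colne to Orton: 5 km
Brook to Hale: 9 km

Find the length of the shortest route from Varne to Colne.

Settle nodes by increasing distance from Varne:
Varne: 0
Brook: 1  (via Varne)
Selby: 5  (via Brook)
Quorn: 5  (via Brook)
Hale: 7  (via Selby)
Colne: 8  (via Varne)
Shortest route: Varne–Colne = 8 km.

8 km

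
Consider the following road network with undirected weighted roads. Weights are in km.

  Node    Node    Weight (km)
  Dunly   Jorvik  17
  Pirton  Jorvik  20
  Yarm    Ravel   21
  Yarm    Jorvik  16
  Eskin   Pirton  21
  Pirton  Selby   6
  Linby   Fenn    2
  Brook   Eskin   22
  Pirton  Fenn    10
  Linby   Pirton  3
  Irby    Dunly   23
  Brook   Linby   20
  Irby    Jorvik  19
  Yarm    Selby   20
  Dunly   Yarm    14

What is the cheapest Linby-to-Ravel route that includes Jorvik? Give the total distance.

Shortest Linby→Jorvik: Linby → Pirton → Jorvik = 23
Shortest Jorvik→Ravel: Jorvik → Yarm → Ravel = 37
Total via Jorvik: 23 + 37 = 60 km.

60 km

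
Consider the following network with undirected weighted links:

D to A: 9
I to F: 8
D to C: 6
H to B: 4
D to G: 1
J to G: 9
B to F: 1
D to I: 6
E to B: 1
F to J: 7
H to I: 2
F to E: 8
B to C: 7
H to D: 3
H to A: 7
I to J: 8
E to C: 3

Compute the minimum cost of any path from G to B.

Settle nodes by increasing distance from G:
G: 0
D: 1  (via G)
H: 4  (via D)
I: 6  (via H)
C: 7  (via D)
B: 8  (via H)
Shortest route: G–D–H–B = 8.

8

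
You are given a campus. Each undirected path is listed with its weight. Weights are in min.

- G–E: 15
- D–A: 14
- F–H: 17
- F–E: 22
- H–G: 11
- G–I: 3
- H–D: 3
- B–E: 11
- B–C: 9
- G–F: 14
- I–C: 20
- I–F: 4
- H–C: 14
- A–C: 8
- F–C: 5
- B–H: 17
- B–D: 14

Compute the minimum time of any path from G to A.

Enumerating some paths:
G - I - F - C - A: 3+4+5+8 = 20
G - I - C - A: 3+20+8 = 31
G - F - C - A: 14+5+8 = 27
G - H - D - A: 11+3+14 = 28
Cheapest is G - I - F - C - A at 20 min.

20 min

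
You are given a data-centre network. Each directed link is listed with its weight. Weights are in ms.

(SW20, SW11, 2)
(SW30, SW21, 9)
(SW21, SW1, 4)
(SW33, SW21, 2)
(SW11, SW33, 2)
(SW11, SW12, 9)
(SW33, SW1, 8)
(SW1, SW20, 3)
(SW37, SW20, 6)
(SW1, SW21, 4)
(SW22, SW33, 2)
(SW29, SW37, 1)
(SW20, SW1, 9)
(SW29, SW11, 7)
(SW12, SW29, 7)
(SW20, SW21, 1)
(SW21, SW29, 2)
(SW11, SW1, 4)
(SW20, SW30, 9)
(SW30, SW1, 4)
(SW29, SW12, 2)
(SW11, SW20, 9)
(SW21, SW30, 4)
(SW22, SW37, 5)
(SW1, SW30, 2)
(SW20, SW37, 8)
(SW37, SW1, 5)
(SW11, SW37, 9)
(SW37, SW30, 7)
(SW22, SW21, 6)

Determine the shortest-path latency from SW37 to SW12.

Enumerating some paths:
SW37–SW1–SW21–SW29–SW12: 5+4+2+2 = 13
SW37–SW20–SW21–SW29–SW12: 6+1+2+2 = 11
SW37–SW1–SW20–SW21–SW29–SW12: 5+3+1+2+2 = 13
The minimum is 11 ms via SW37–SW20–SW21–SW29–SW12.

11 ms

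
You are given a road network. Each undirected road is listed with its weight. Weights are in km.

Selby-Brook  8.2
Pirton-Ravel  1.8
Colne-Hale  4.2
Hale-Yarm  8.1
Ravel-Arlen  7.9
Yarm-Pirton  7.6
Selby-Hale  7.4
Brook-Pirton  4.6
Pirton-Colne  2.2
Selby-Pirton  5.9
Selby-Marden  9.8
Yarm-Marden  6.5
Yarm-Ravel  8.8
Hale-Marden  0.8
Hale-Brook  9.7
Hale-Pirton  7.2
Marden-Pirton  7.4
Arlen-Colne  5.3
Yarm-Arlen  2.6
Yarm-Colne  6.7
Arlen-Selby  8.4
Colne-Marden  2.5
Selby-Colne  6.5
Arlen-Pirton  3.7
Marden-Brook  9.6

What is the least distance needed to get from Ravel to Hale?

7.3 km

Settle nodes by increasing distance from Ravel:
Ravel: 0
Pirton: 1.8  (via Ravel)
Colne: 4  (via Pirton)
Arlen: 5.5  (via Pirton)
Brook: 6.4  (via Pirton)
Marden: 6.5  (via Colne)
Hale: 7.3  (via Marden)
Shortest route: Ravel–Pirton–Colne–Marden–Hale = 7.3 km.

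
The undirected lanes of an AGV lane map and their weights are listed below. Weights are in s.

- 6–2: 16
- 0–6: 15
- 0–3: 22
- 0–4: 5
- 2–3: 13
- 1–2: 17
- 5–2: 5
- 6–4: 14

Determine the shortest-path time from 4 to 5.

35 s

Settle nodes by increasing distance from 4:
4: 0
0: 5  (via 4)
6: 14  (via 4)
3: 27  (via 0)
2: 30  (via 6)
5: 35  (via 2)
Shortest route: 4–6–2–5 = 35 s.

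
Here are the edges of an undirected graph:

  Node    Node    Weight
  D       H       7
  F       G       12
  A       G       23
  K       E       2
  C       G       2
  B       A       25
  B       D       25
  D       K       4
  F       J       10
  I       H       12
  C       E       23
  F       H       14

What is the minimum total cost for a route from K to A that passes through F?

60

Best K to F: K–D–H–F costing 25
Shortest F→A: F–G–A = 35
Total via F: 25 + 35 = 60.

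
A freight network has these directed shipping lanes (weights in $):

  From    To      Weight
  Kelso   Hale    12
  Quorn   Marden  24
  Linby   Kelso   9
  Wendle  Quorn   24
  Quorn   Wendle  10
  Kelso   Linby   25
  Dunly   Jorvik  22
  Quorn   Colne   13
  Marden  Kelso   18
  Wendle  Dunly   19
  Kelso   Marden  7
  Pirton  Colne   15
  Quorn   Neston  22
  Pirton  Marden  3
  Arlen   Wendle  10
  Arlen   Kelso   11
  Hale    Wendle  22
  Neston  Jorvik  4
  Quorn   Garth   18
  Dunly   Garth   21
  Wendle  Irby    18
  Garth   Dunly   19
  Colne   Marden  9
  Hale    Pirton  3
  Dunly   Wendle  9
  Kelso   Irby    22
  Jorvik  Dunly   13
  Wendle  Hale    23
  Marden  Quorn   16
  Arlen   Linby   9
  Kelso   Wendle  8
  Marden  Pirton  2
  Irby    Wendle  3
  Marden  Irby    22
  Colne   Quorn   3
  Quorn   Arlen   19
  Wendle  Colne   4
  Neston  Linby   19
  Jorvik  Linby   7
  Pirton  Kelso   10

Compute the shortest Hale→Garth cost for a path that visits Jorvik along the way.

Best Hale to Jorvik: Hale → Pirton → Colne → Quorn → Neston → Jorvik costing 47
Shortest Jorvik→Garth: Jorvik → Dunly → Garth = 34
Total via Jorvik: 47 + 34 = $81.

$81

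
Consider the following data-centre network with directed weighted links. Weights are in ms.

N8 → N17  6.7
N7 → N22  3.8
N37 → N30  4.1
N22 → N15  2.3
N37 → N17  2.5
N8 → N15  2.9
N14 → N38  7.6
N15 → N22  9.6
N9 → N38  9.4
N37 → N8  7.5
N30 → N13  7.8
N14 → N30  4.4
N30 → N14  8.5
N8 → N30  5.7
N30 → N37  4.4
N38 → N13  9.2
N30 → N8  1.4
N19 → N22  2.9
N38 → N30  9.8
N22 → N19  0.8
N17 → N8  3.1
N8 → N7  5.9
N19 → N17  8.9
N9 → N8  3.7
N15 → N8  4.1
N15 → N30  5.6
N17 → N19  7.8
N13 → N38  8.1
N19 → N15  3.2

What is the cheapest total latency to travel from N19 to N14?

Enumerating some paths:
N19 - N22 - N15 - N30 - N14: 2.9+2.3+5.6+8.5 = 19.3
N19 - N15 - N30 - N14: 3.2+5.6+8.5 = 17.3
N19 - N15 - N8 - N30 - N14: 3.2+4.1+5.7+8.5 = 21.5
Cheapest is N19 - N15 - N30 - N14 at 17.3 ms.

17.3 ms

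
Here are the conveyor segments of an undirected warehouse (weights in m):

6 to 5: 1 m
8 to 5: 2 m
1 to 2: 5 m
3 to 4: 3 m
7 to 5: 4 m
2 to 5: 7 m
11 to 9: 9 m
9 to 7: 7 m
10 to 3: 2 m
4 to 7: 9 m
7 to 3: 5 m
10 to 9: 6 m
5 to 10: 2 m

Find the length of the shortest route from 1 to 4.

Settle nodes by increasing distance from 1:
1: 0
2: 5  (via 1)
5: 12  (via 2)
6: 13  (via 5)
8: 14  (via 5)
10: 14  (via 5)
3: 16  (via 10)
7: 16  (via 5)
4: 19  (via 3)
Shortest route: 1 → 2 → 5 → 10 → 3 → 4 = 19 m.

19 m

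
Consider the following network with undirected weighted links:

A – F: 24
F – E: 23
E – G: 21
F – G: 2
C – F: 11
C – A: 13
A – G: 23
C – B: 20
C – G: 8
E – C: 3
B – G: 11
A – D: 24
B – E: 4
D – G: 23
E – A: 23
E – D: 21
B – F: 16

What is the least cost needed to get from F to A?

Enumerating some paths:
F–A: 24 = 24
F–G–C–A: 2+8+13 = 23
The minimum is 23 via F–G–C–A.

23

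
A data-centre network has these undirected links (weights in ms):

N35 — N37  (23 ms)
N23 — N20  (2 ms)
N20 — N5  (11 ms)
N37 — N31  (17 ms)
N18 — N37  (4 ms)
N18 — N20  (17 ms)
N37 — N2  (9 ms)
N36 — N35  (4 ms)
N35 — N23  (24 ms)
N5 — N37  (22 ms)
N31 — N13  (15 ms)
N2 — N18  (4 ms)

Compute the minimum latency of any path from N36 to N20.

Candidate routes:
N36–N35–N37–N18–N20: 4+23+4+17 = 48
N36–N35–N23–N20: 4+24+2 = 30
N36–N35–N37–N2–N18–N20: 4+23+9+4+17 = 57
The minimum is 30 ms via N36–N35–N23–N20.

30 ms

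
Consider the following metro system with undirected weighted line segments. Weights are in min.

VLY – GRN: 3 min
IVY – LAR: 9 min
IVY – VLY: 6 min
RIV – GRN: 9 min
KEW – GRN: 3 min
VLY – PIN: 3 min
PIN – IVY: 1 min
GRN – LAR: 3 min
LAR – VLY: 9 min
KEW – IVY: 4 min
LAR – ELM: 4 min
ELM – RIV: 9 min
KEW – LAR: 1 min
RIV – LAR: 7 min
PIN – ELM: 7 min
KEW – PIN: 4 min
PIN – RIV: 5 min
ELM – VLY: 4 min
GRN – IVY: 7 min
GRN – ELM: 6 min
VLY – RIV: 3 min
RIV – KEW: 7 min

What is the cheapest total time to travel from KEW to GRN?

3 min

Compare a few routes:
KEW → LAR → GRN: 1+3 = 4
KEW → GRN: 3 = 3
Cheapest is KEW → GRN at 3 min.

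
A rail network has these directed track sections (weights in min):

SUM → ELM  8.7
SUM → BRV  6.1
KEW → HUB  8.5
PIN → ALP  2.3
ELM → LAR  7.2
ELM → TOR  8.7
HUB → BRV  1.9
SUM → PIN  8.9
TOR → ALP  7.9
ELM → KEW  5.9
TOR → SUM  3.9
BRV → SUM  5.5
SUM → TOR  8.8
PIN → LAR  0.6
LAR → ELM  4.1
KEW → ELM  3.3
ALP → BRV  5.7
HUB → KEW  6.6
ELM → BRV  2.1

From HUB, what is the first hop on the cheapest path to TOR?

Enumerating some paths:
HUB–KEW–ELM–TOR: 6.6+3.3+8.7 = 18.6
HUB–BRV–SUM–TOR: 1.9+5.5+8.8 = 16.2
Cheapest is HUB–BRV–SUM–TOR at 16.2 min.
So from HUB the first move is to BRV.

BRV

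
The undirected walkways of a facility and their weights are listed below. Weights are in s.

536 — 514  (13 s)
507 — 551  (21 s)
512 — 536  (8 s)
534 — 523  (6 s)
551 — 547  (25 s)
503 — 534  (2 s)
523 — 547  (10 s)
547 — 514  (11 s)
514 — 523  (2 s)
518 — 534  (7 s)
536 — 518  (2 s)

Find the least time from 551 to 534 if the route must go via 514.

Best 551 to 514: 551–547–514 costing 36
Shortest 514→534: 514–523–534 = 8
Total via 514: 36 + 8 = 44 s.

44 s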